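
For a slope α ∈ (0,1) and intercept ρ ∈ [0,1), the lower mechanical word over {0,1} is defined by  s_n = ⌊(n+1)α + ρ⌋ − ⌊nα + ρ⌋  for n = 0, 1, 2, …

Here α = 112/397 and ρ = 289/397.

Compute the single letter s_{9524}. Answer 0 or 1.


(n+1)α + ρ = (9525·112 + 289) / 397 = 1067089/397
nα + ρ     = (9524·112 + 289) / 397 = 1066977/397
⌊1067089/397⌋ = 2687,  ⌊1066977/397⌋ = 2687
s_{9524} = 2687 − 2687 = 0

0


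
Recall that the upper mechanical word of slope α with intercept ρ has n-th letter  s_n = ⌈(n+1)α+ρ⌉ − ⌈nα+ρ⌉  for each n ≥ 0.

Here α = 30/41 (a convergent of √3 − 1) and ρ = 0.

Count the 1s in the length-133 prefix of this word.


98

#1s = Σ_{n=0}^{132} s_n = Σ_{n=0}^{132} (⌈(n+1)α+ρ⌉ − ⌈nα+ρ⌉)
the sum telescopes: every ⌈nα+ρ⌉ with 0 < n < 133 appears once with + and once with −, leaving ⌈133α+ρ⌉ − ⌈0·α+ρ⌉
133α + ρ = (133·30) / 41 = 3990/41
ρ = 0/41
⌈3990/41⌉ = 98,  ⌈0/41⌉ = 0
#1s = 98 − 0 = 98


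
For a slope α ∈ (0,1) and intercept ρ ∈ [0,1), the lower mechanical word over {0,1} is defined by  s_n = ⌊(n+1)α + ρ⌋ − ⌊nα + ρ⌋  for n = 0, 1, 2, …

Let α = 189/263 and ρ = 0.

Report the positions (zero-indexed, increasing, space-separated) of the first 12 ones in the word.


1 2 4 5 6 8 9 11 12 13 15 16

n=0: ⌊189/263⌋−⌊0/263⌋ = 0−0 = 0
n=1: ⌊378/263⌋−⌊189/263⌋ = 1−0 = 1  ← one
n=2: ⌊567/263⌋−⌊378/263⌋ = 2−1 = 1  ← one
n=3: ⌊756/263⌋−⌊567/263⌋ = 2−2 = 0
n=4: ⌊945/263⌋−⌊756/263⌋ = 3−2 = 1  ← one
n=5: ⌊1134/263⌋−⌊945/263⌋ = 4−3 = 1  ← one
n=6: ⌊1323/263⌋−⌊1134/263⌋ = 5−4 = 1  ← one
n=7: ⌊1512/263⌋−⌊1323/263⌋ = 5−5 = 0
n=8: ⌊1701/263⌋−⌊1512/263⌋ = 6−5 = 1  ← one
n=9: ⌊1890/263⌋−⌊1701/263⌋ = 7−6 = 1  ← one
n=10: ⌊2079/263⌋−⌊1890/263⌋ = 7−7 = 0
n=11: ⌊2268/263⌋−⌊2079/263⌋ = 8−7 = 1  ← one
n=12: ⌊2457/263⌋−⌊2268/263⌋ = 9−8 = 1  ← one
n=13: ⌊2646/263⌋−⌊2457/263⌋ = 10−9 = 1  ← one
n=14: ⌊2835/263⌋−⌊2646/263⌋ = 10−10 = 0
n=15: ⌊3024/263⌋−⌊2835/263⌋ = 11−10 = 1  ← one
n=16: ⌊3213/263⌋−⌊3024/263⌋ = 12−11 = 1  ← one
positions of the first 12 ones: 1 2 4 5 6 8 9 11 12 13 15 16


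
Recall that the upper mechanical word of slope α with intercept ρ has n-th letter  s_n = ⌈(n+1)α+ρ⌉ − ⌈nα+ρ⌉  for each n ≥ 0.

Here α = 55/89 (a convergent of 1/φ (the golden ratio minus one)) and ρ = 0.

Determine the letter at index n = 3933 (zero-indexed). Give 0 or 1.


(n+1)α + ρ = (3934·55) / 89 = 216370/89
nα + ρ     = (3933·55) / 89 = 216315/89
⌈216370/89⌉ = 2432,  ⌈216315/89⌉ = 2431
s_{3933} = 2432 − 2431 = 1

1


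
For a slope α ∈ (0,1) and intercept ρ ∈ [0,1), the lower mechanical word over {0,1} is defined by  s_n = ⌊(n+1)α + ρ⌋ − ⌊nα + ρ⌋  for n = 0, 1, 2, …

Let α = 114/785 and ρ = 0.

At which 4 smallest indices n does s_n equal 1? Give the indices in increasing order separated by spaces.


n=0: ⌊114/785⌋−⌊0/785⌋ = 0−0 = 0
n=1: ⌊228/785⌋−⌊114/785⌋ = 0−0 = 0
n=2: ⌊342/785⌋−⌊228/785⌋ = 0−0 = 0
n=3: ⌊456/785⌋−⌊342/785⌋ = 0−0 = 0
n=4: ⌊570/785⌋−⌊456/785⌋ = 0−0 = 0
n=5: ⌊684/785⌋−⌊570/785⌋ = 0−0 = 0
n=6: ⌊798/785⌋−⌊684/785⌋ = 1−0 = 1  ← one
n=7: ⌊912/785⌋−⌊798/785⌋ = 1−1 = 0
n=8: ⌊1026/785⌋−⌊912/785⌋ = 1−1 = 0
n=9: ⌊1140/785⌋−⌊1026/785⌋ = 1−1 = 0
n=10: ⌊1254/785⌋−⌊1140/785⌋ = 1−1 = 0
n=11: ⌊1368/785⌋−⌊1254/785⌋ = 1−1 = 0
n=12: ⌊1482/785⌋−⌊1368/785⌋ = 1−1 = 0
n=13: ⌊1596/785⌋−⌊1482/785⌋ = 2−1 = 1  ← one
n=14: ⌊1710/785⌋−⌊1596/785⌋ = 2−2 = 0
n=15: ⌊1824/785⌋−⌊1710/785⌋ = 2−2 = 0
n=16: ⌊1938/785⌋−⌊1824/785⌋ = 2−2 = 0
n=17: ⌊2052/785⌋−⌊1938/785⌋ = 2−2 = 0
n=18: ⌊2166/785⌋−⌊2052/785⌋ = 2−2 = 0
n=19: ⌊2280/785⌋−⌊2166/785⌋ = 2−2 = 0
n=20: ⌊2394/785⌋−⌊2280/785⌋ = 3−2 = 1  ← one
n=21: ⌊2508/785⌋−⌊2394/785⌋ = 3−3 = 0
n=22: ⌊2622/785⌋−⌊2508/785⌋ = 3−3 = 0
n=23: ⌊2736/785⌋−⌊2622/785⌋ = 3−3 = 0
n=24: ⌊2850/785⌋−⌊2736/785⌋ = 3−3 = 0
n=25: ⌊2964/785⌋−⌊2850/785⌋ = 3−3 = 0
n=26: ⌊3078/785⌋−⌊2964/785⌋ = 3−3 = 0
n=27: ⌊3192/785⌋−⌊3078/785⌋ = 4−3 = 1  ← one
positions of the first 4 ones: 6 13 20 27

6 13 20 27


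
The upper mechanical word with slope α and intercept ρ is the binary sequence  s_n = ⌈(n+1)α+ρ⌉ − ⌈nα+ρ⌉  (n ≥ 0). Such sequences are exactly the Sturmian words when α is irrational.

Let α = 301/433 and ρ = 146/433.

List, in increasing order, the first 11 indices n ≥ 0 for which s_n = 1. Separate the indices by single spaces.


0 2 3 5 6 8 9 11 12 13 15

n=0: ⌈447/433⌉−⌈146/433⌉ = 2−1 = 1  ← one
n=1: ⌈748/433⌉−⌈447/433⌉ = 2−2 = 0
n=2: ⌈1049/433⌉−⌈748/433⌉ = 3−2 = 1  ← one
n=3: ⌈1350/433⌉−⌈1049/433⌉ = 4−3 = 1  ← one
n=4: ⌈1651/433⌉−⌈1350/433⌉ = 4−4 = 0
n=5: ⌈1952/433⌉−⌈1651/433⌉ = 5−4 = 1  ← one
n=6: ⌈2253/433⌉−⌈1952/433⌉ = 6−5 = 1  ← one
n=7: ⌈2554/433⌉−⌈2253/433⌉ = 6−6 = 0
n=8: ⌈2855/433⌉−⌈2554/433⌉ = 7−6 = 1  ← one
n=9: ⌈3156/433⌉−⌈2855/433⌉ = 8−7 = 1  ← one
n=10: ⌈3457/433⌉−⌈3156/433⌉ = 8−8 = 0
n=11: ⌈3758/433⌉−⌈3457/433⌉ = 9−8 = 1  ← one
n=12: ⌈4059/433⌉−⌈3758/433⌉ = 10−9 = 1  ← one
n=13: ⌈4360/433⌉−⌈4059/433⌉ = 11−10 = 1  ← one
n=14: ⌈4661/433⌉−⌈4360/433⌉ = 11−11 = 0
n=15: ⌈4962/433⌉−⌈4661/433⌉ = 12−11 = 1  ← one
positions of the first 11 ones: 0 2 3 5 6 8 9 11 12 13 15


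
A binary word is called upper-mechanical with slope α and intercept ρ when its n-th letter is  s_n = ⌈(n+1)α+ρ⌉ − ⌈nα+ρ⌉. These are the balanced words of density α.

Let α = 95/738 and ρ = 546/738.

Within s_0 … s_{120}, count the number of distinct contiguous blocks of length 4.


5

t_n = ⌈(n·95+546)/738⌉ for n = 0 … 121:
  n=0…9: ⌈546/738⌉=1 ⌈641/738⌉=1 ⌈736/738⌉=1 ⌈831/738⌉=2 ⌈926/738⌉=2 ⌈1021/738⌉=2 ⌈1116/738⌉=2 ⌈1211/738⌉=2 ⌈1306/738⌉=2 ⌈1401/738⌉=2
  n=10…19: ⌈1496/738⌉=3 ⌈1591/738⌉=3 ⌈1686/738⌉=3 ⌈1781/738⌉=3 ⌈1876/738⌉=3 ⌈1971/738⌉=3 ⌈2066/738⌉=3 ⌈2161/738⌉=3 ⌈2256/738⌉=4 ⌈2351/738⌉=4
  n=20…29: ⌈2446/738⌉=4 ⌈2541/738⌉=4 ⌈2636/738⌉=4 ⌈2731/738⌉=4 ⌈2826/738⌉=4 ⌈2921/738⌉=4 ⌈3016/738⌉=5 ⌈3111/738⌉=5 ⌈3206/738⌉=5 ⌈3301/738⌉=5
  n=30…39: ⌈3396/738⌉=5 ⌈3491/738⌉=5 ⌈3586/738⌉=5 ⌈3681/738⌉=5 ⌈3776/738⌉=6 ⌈3871/738⌉=6 ⌈3966/738⌉=6 ⌈4061/738⌉=6 ⌈4156/738⌉=6 ⌈4251/738⌉=6
  n=40…49: ⌈4346/738⌉=6 ⌈4441/738⌉=7 ⌈4536/738⌉=7 ⌈4631/738⌉=7 ⌈4726/738⌉=7 ⌈4821/738⌉=7 ⌈4916/738⌉=7 ⌈5011/738⌉=7 ⌈5106/738⌉=7 ⌈5201/738⌉=8
  n=50…59: ⌈5296/738⌉=8 ⌈5391/738⌉=8 ⌈5486/738⌉=8 ⌈5581/738⌉=8 ⌈5676/738⌉=8 ⌈5771/738⌉=8 ⌈5866/738⌉=8 ⌈5961/738⌉=9 ⌈6056/738⌉=9 ⌈6151/738⌉=9
  n=60…69: ⌈6246/738⌉=9 ⌈6341/738⌉=9 ⌈6436/738⌉=9 ⌈6531/738⌉=9 ⌈6626/738⌉=9 ⌈6721/738⌉=10 ⌈6816/738⌉=10 ⌈6911/738⌉=10 ⌈7006/738⌉=10 ⌈7101/738⌉=10
  n=70…79: ⌈7196/738⌉=10 ⌈7291/738⌉=10 ⌈7386/738⌉=11 ⌈7481/738⌉=11 ⌈7576/738⌉=11 ⌈7671/738⌉=11 ⌈7766/738⌉=11 ⌈7861/738⌉=11 ⌈7956/738⌉=11 ⌈8051/738⌉=11
  n=80…89: ⌈8146/738⌉=12 ⌈8241/738⌉=12 ⌈8336/738⌉=12 ⌈8431/738⌉=12 ⌈8526/738⌉=12 ⌈8621/738⌉=12 ⌈8716/738⌉=12 ⌈8811/738⌉=12 ⌈8906/738⌉=13 ⌈9001/738⌉=13
  n=90…99: ⌈9096/738⌉=13 ⌈9191/738⌉=13 ⌈9286/738⌉=13 ⌈9381/738⌉=13 ⌈9476/738⌉=13 ⌈9571/738⌉=13 ⌈9666/738⌉=14 ⌈9761/738⌉=14 ⌈9856/738⌉=14 ⌈9951/738⌉=14
  n=100…109: ⌈10046/738⌉=14 ⌈10141/738⌉=14 ⌈10236/738⌉=14 ⌈10331/738⌉=14 ⌈10426/738⌉=15 ⌈10521/738⌉=15 ⌈10616/738⌉=15 ⌈10711/738⌉=15 ⌈10806/738⌉=15 ⌈10901/738⌉=15
  n=110…119: ⌈10996/738⌉=15 ⌈11091/738⌉=16 ⌈11186/738⌉=16 ⌈11281/738⌉=16 ⌈11376/738⌉=16 ⌈11471/738⌉=16 ⌈11566/738⌉=16 ⌈11661/738⌉=16 ⌈11756/738⌉=16 ⌈11851/738⌉=17
  n=120…121: ⌈11946/738⌉=17 ⌈12041/738⌉=17
s_n = t_(n+1) − t_n for n = 0 … 120 gives
prefix = 0010000001000000010000000100000001000000100000001000000010000000100000010000000100000001000000010000000100000010000000100
slide a length-4 window over [0..3] … [117..120] (118 windows); first occurrence of each distinct factor:
  [  0..  3] 0010
  [  1..  4] 0100
  [  2..  5] 1000
  [  3..  6] 0000
  [  6..  9] 0001
  (the other 113 windows repeat one of these)
distinct factors: {0000, 0001, 0010, 0100, 1000}
count = 5  (Sturmian bound for length 4 is 5)


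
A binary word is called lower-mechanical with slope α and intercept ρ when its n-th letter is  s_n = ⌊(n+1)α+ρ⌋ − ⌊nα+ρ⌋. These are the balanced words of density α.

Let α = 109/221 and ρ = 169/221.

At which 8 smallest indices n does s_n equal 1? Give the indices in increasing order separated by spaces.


n=0: ⌊278/221⌋−⌊169/221⌋ = 1−0 = 1  ← one
n=1: ⌊387/221⌋−⌊278/221⌋ = 1−1 = 0
n=2: ⌊496/221⌋−⌊387/221⌋ = 2−1 = 1  ← one
n=3: ⌊605/221⌋−⌊496/221⌋ = 2−2 = 0
n=4: ⌊714/221⌋−⌊605/221⌋ = 3−2 = 1  ← one
n=5: ⌊823/221⌋−⌊714/221⌋ = 3−3 = 0
n=6: ⌊932/221⌋−⌊823/221⌋ = 4−3 = 1  ← one
n=7: ⌊1041/221⌋−⌊932/221⌋ = 4−4 = 0
n=8: ⌊1150/221⌋−⌊1041/221⌋ = 5−4 = 1  ← one
n=9: ⌊1259/221⌋−⌊1150/221⌋ = 5−5 = 0
n=10: ⌊1368/221⌋−⌊1259/221⌋ = 6−5 = 1  ← one
n=11: ⌊1477/221⌋−⌊1368/221⌋ = 6−6 = 0
n=12: ⌊1586/221⌋−⌊1477/221⌋ = 7−6 = 1  ← one
n=13: ⌊1695/221⌋−⌊1586/221⌋ = 7−7 = 0
n=14: ⌊1804/221⌋−⌊1695/221⌋ = 8−7 = 1  ← one
positions of the first 8 ones: 0 2 4 6 8 10 12 14

0 2 4 6 8 10 12 14


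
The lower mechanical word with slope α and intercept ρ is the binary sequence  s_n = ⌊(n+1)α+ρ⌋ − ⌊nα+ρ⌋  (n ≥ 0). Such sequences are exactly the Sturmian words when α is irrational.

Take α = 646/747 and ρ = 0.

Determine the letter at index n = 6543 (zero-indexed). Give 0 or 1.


1

(n+1)α + ρ = (6544·646) / 747 = 4227424/747
nα + ρ     = (6543·646) / 747 = 4226778/747
⌊4227424/747⌋ = 5659,  ⌊4226778/747⌋ = 5658
s_{6543} = 5659 − 5658 = 1


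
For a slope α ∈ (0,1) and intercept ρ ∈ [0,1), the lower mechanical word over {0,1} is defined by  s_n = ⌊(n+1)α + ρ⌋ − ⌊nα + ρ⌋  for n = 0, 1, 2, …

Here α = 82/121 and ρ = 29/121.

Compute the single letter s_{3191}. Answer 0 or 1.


(n+1)α + ρ = (3192·82 + 29) / 121 = 261773/121
nα + ρ     = (3191·82 + 29) / 121 = 261691/121
⌊261773/121⌋ = 2163,  ⌊261691/121⌋ = 2162
s_{3191} = 2163 − 2162 = 1

1


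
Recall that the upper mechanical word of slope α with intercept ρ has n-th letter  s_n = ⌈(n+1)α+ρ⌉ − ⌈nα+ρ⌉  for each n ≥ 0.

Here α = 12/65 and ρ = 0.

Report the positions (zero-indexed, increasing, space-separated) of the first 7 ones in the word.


0 5 10 16 21 27 32

n=0: ⌈12/65⌉−⌈0/65⌉ = 1−0 = 1  ← one
n=1: ⌈24/65⌉−⌈12/65⌉ = 1−1 = 0
n=2: ⌈36/65⌉−⌈24/65⌉ = 1−1 = 0
n=3: ⌈48/65⌉−⌈36/65⌉ = 1−1 = 0
n=4: ⌈60/65⌉−⌈48/65⌉ = 1−1 = 0
n=5: ⌈72/65⌉−⌈60/65⌉ = 2−1 = 1  ← one
n=6: ⌈84/65⌉−⌈72/65⌉ = 2−2 = 0
n=7: ⌈96/65⌉−⌈84/65⌉ = 2−2 = 0
n=8: ⌈108/65⌉−⌈96/65⌉ = 2−2 = 0
n=9: ⌈120/65⌉−⌈108/65⌉ = 2−2 = 0
n=10: ⌈132/65⌉−⌈120/65⌉ = 3−2 = 1  ← one
n=11: ⌈144/65⌉−⌈132/65⌉ = 3−3 = 0
n=12: ⌈156/65⌉−⌈144/65⌉ = 3−3 = 0
n=13: ⌈168/65⌉−⌈156/65⌉ = 3−3 = 0
n=14: ⌈180/65⌉−⌈168/65⌉ = 3−3 = 0
n=15: ⌈192/65⌉−⌈180/65⌉ = 3−3 = 0
n=16: ⌈204/65⌉−⌈192/65⌉ = 4−3 = 1  ← one
n=17: ⌈216/65⌉−⌈204/65⌉ = 4−4 = 0
n=18: ⌈228/65⌉−⌈216/65⌉ = 4−4 = 0
n=19: ⌈240/65⌉−⌈228/65⌉ = 4−4 = 0
n=20: ⌈252/65⌉−⌈240/65⌉ = 4−4 = 0
n=21: ⌈264/65⌉−⌈252/65⌉ = 5−4 = 1  ← one
n=22: ⌈276/65⌉−⌈264/65⌉ = 5−5 = 0
n=23: ⌈288/65⌉−⌈276/65⌉ = 5−5 = 0
n=24: ⌈300/65⌉−⌈288/65⌉ = 5−5 = 0
n=25: ⌈312/65⌉−⌈300/65⌉ = 5−5 = 0
n=26: ⌈324/65⌉−⌈312/65⌉ = 5−5 = 0
n=27: ⌈336/65⌉−⌈324/65⌉ = 6−5 = 1  ← one
n=28: ⌈348/65⌉−⌈336/65⌉ = 6−6 = 0
n=29: ⌈360/65⌉−⌈348/65⌉ = 6−6 = 0
n=30: ⌈372/65⌉−⌈360/65⌉ = 6−6 = 0
n=31: ⌈384/65⌉−⌈372/65⌉ = 6−6 = 0
n=32: ⌈396/65⌉−⌈384/65⌉ = 7−6 = 1  ← one
positions of the first 7 ones: 0 5 10 16 21 27 32


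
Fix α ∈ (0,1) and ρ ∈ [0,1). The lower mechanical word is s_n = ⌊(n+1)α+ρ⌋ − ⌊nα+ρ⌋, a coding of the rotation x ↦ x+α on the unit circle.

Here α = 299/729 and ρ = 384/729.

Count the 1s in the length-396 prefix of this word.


162

#1s = Σ_{n=0}^{395} s_n = Σ_{n=0}^{395} (⌊(n+1)α+ρ⌋ − ⌊nα+ρ⌋)
the sum telescopes: every ⌊nα+ρ⌋ with 0 < n < 396 appears once with + and once with −, leaving ⌊396α+ρ⌋ − ⌊0·α+ρ⌋
396α + ρ = (396·299 + 384) / 729 = 118788/729
ρ = 384/729
⌊118788/729⌋ = 162,  ⌊384/729⌋ = 0
#1s = 162 − 0 = 162


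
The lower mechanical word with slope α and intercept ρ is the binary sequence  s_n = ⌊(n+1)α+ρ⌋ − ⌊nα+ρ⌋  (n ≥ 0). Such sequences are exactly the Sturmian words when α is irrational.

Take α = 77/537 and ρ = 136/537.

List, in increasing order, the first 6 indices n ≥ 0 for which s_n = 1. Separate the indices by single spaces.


n=0: ⌊213/537⌋−⌊136/537⌋ = 0−0 = 0
n=1: ⌊290/537⌋−⌊213/537⌋ = 0−0 = 0
n=2: ⌊367/537⌋−⌊290/537⌋ = 0−0 = 0
n=3: ⌊444/537⌋−⌊367/537⌋ = 0−0 = 0
n=4: ⌊521/537⌋−⌊444/537⌋ = 0−0 = 0
n=5: ⌊598/537⌋−⌊521/537⌋ = 1−0 = 1  ← one
n=6: ⌊675/537⌋−⌊598/537⌋ = 1−1 = 0
n=7: ⌊752/537⌋−⌊675/537⌋ = 1−1 = 0
n=8: ⌊829/537⌋−⌊752/537⌋ = 1−1 = 0
n=9: ⌊906/537⌋−⌊829/537⌋ = 1−1 = 0
n=10: ⌊983/537⌋−⌊906/537⌋ = 1−1 = 0
n=11: ⌊1060/537⌋−⌊983/537⌋ = 1−1 = 0
n=12: ⌊1137/537⌋−⌊1060/537⌋ = 2−1 = 1  ← one
n=13: ⌊1214/537⌋−⌊1137/537⌋ = 2−2 = 0
n=14: ⌊1291/537⌋−⌊1214/537⌋ = 2−2 = 0
n=15: ⌊1368/537⌋−⌊1291/537⌋ = 2−2 = 0
n=16: ⌊1445/537⌋−⌊1368/537⌋ = 2−2 = 0
n=17: ⌊1522/537⌋−⌊1445/537⌋ = 2−2 = 0
n=18: ⌊1599/537⌋−⌊1522/537⌋ = 2−2 = 0
n=19: ⌊1676/537⌋−⌊1599/537⌋ = 3−2 = 1  ← one
n=20: ⌊1753/537⌋−⌊1676/537⌋ = 3−3 = 0
n=21: ⌊1830/537⌋−⌊1753/537⌋ = 3−3 = 0
n=22: ⌊1907/537⌋−⌊1830/537⌋ = 3−3 = 0
n=23: ⌊1984/537⌋−⌊1907/537⌋ = 3−3 = 0
n=24: ⌊2061/537⌋−⌊1984/537⌋ = 3−3 = 0
n=25: ⌊2138/537⌋−⌊2061/537⌋ = 3−3 = 0
n=26: ⌊2215/537⌋−⌊2138/537⌋ = 4−3 = 1  ← one
n=27: ⌊2292/537⌋−⌊2215/537⌋ = 4−4 = 0
n=28: ⌊2369/537⌋−⌊2292/537⌋ = 4−4 = 0
n=29: ⌊2446/537⌋−⌊2369/537⌋ = 4−4 = 0
n=30: ⌊2523/537⌋−⌊2446/537⌋ = 4−4 = 0
n=31: ⌊2600/537⌋−⌊2523/537⌋ = 4−4 = 0
n=32: ⌊2677/537⌋−⌊2600/537⌋ = 4−4 = 0
n=33: ⌊2754/537⌋−⌊2677/537⌋ = 5−4 = 1  ← one
n=34: ⌊2831/537⌋−⌊2754/537⌋ = 5−5 = 0
n=35: ⌊2908/537⌋−⌊2831/537⌋ = 5−5 = 0
n=36: ⌊2985/537⌋−⌊2908/537⌋ = 5−5 = 0
n=37: ⌊3062/537⌋−⌊2985/537⌋ = 5−5 = 0
n=38: ⌊3139/537⌋−⌊3062/537⌋ = 5−5 = 0
n=39: ⌊3216/537⌋−⌊3139/537⌋ = 5−5 = 0
n=40: ⌊3293/537⌋−⌊3216/537⌋ = 6−5 = 1  ← one
positions of the first 6 ones: 5 12 19 26 33 40

5 12 19 26 33 40


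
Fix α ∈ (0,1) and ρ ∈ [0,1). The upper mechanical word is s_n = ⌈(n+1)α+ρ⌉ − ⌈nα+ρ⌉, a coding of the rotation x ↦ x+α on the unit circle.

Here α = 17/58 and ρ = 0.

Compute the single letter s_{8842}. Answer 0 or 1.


(n+1)α + ρ = (8843·17) / 58 = 150331/58
nα + ρ     = (8842·17) / 58 = 150314/58
⌈150331/58⌉ = 2592,  ⌈150314/58⌉ = 2592
s_{8842} = 2592 − 2592 = 0

0


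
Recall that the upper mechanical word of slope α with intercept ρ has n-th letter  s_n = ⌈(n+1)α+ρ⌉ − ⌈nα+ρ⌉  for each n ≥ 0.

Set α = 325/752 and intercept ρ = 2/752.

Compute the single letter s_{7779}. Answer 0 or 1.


1

(n+1)α + ρ = (7780·325 + 2) / 752 = 2528502/752
nα + ρ     = (7779·325 + 2) / 752 = 2528177/752
⌈2528502/752⌉ = 3363,  ⌈2528177/752⌉ = 3362
s_{7779} = 3363 − 3362 = 1


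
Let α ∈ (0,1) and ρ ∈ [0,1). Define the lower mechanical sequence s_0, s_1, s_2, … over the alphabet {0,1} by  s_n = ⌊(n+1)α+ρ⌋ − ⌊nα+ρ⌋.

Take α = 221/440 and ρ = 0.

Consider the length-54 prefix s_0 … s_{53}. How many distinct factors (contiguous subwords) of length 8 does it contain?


2

t_n = ⌊(n·221)/440⌋ for n = 0 … 54:
  n=0…9: ⌊0/440⌋=0 ⌊221/440⌋=0 ⌊442/440⌋=1 ⌊663/440⌋=1 ⌊884/440⌋=2 ⌊1105/440⌋=2 ⌊1326/440⌋=3 ⌊1547/440⌋=3 ⌊1768/440⌋=4 ⌊1989/440⌋=4
  n=10…19: ⌊2210/440⌋=5 ⌊2431/440⌋=5 ⌊2652/440⌋=6 ⌊2873/440⌋=6 ⌊3094/440⌋=7 ⌊3315/440⌋=7 ⌊3536/440⌋=8 ⌊3757/440⌋=8 ⌊3978/440⌋=9 ⌊4199/440⌋=9
  n=20…29: ⌊4420/440⌋=10 ⌊4641/440⌋=10 ⌊4862/440⌋=11 ⌊5083/440⌋=11 ⌊5304/440⌋=12 ⌊5525/440⌋=12 ⌊5746/440⌋=13 ⌊5967/440⌋=13 ⌊6188/440⌋=14 ⌊6409/440⌋=14
  n=30…39: ⌊6630/440⌋=15 ⌊6851/440⌋=15 ⌊7072/440⌋=16 ⌊7293/440⌋=16 ⌊7514/440⌋=17 ⌊7735/440⌋=17 ⌊7956/440⌋=18 ⌊8177/440⌋=18 ⌊8398/440⌋=19 ⌊8619/440⌋=19
  n=40…49: ⌊8840/440⌋=20 ⌊9061/440⌋=20 ⌊9282/440⌋=21 ⌊9503/440⌋=21 ⌊9724/440⌋=22 ⌊9945/440⌋=22 ⌊10166/440⌋=23 ⌊10387/440⌋=23 ⌊10608/440⌋=24 ⌊10829/440⌋=24
  n=50…54: ⌊11050/440⌋=25 ⌊11271/440⌋=25 ⌊11492/440⌋=26 ⌊11713/440⌋=26 ⌊11934/440⌋=27
s_n = t_(n+1) − t_n for n = 0 … 53 gives
prefix = 010101010101010101010101010101010101010101010101010101
slide a length-8 window over [0..7] … [46..53] (47 windows); first occurrence of each distinct factor:
  [  0..  7] 01010101
  [  1..  8] 10101010
  (the other 45 windows repeat one of these)
distinct factors: {01010101, 10101010}
count = 2  (Sturmian bound for length 8 is 9)


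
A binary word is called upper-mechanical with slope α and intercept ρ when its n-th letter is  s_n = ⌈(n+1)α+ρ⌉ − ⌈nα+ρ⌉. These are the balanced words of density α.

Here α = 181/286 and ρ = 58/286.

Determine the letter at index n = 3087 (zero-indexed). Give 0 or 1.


(n+1)α + ρ = (3088·181 + 58) / 286 = 558986/286
nα + ρ     = (3087·181 + 58) / 286 = 558805/286
⌈558986/286⌉ = 1955,  ⌈558805/286⌉ = 1954
s_{3087} = 1955 − 1954 = 1

1


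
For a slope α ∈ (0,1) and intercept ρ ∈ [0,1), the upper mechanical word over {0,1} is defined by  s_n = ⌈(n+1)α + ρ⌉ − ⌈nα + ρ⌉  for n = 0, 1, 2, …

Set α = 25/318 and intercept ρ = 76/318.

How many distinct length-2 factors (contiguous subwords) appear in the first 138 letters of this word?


t_n = ⌈(n·25+76)/318⌉ for n = 0 … 138:
  n=0…9: ⌈76/318⌉=1 ⌈101/318⌉=1 ⌈126/318⌉=1 ⌈151/318⌉=1 ⌈176/318⌉=1 ⌈201/318⌉=1 ⌈226/318⌉=1 ⌈251/318⌉=1 ⌈276/318⌉=1 ⌈301/318⌉=1
  n=10…19: ⌈326/318⌉=2 ⌈351/318⌉=2 ⌈376/318⌉=2 ⌈401/318⌉=2 ⌈426/318⌉=2 ⌈451/318⌉=2 ⌈476/318⌉=2 ⌈501/318⌉=2 ⌈526/318⌉=2 ⌈551/318⌉=2
  n=20…29: ⌈576/318⌉=2 ⌈601/318⌉=2 ⌈626/318⌉=2 ⌈651/318⌉=3 ⌈676/318⌉=3 ⌈701/318⌉=3 ⌈726/318⌉=3 ⌈751/318⌉=3 ⌈776/318⌉=3 ⌈801/318⌉=3
  n=30…39: ⌈826/318⌉=3 ⌈851/318⌉=3 ⌈876/318⌉=3 ⌈901/318⌉=3 ⌈926/318⌉=3 ⌈951/318⌉=3 ⌈976/318⌉=4 ⌈1001/318⌉=4 ⌈1026/318⌉=4 ⌈1051/318⌉=4
  n=40…49: ⌈1076/318⌉=4 ⌈1101/318⌉=4 ⌈1126/318⌉=4 ⌈1151/318⌉=4 ⌈1176/318⌉=4 ⌈1201/318⌉=4 ⌈1226/318⌉=4 ⌈1251/318⌉=4 ⌈1276/318⌉=5 ⌈1301/318⌉=5
  n=50…59: ⌈1326/318⌉=5 ⌈1351/318⌉=5 ⌈1376/318⌉=5 ⌈1401/318⌉=5 ⌈1426/318⌉=5 ⌈1451/318⌉=5 ⌈1476/318⌉=5 ⌈1501/318⌉=5 ⌈1526/318⌉=5 ⌈1551/318⌉=5
  n=60…69: ⌈1576/318⌉=5 ⌈1601/318⌉=6 ⌈1626/318⌉=6 ⌈1651/318⌉=6 ⌈1676/318⌉=6 ⌈1701/318⌉=6 ⌈1726/318⌉=6 ⌈1751/318⌉=6 ⌈1776/318⌉=6 ⌈1801/318⌉=6
  n=70…79: ⌈1826/318⌉=6 ⌈1851/318⌉=6 ⌈1876/318⌉=6 ⌈1901/318⌉=6 ⌈1926/318⌉=7 ⌈1951/318⌉=7 ⌈1976/318⌉=7 ⌈2001/318⌉=7 ⌈2026/318⌉=7 ⌈2051/318⌉=7
  n=80…89: ⌈2076/318⌉=7 ⌈2101/318⌉=7 ⌈2126/318⌉=7 ⌈2151/318⌉=7 ⌈2176/318⌉=7 ⌈2201/318⌉=7 ⌈2226/318⌉=7 ⌈2251/318⌉=8 ⌈2276/318⌉=8 ⌈2301/318⌉=8
  n=90…99: ⌈2326/318⌉=8 ⌈2351/318⌉=8 ⌈2376/318⌉=8 ⌈2401/318⌉=8 ⌈2426/318⌉=8 ⌈2451/318⌉=8 ⌈2476/318⌉=8 ⌈2501/318⌉=8 ⌈2526/318⌉=8 ⌈2551/318⌉=9
  n=100…109: ⌈2576/318⌉=9 ⌈2601/318⌉=9 ⌈2626/318⌉=9 ⌈2651/318⌉=9 ⌈2676/318⌉=9 ⌈2701/318⌉=9 ⌈2726/318⌉=9 ⌈2751/318⌉=9 ⌈2776/318⌉=9 ⌈2801/318⌉=9
  n=110…119: ⌈2826/318⌉=9 ⌈2851/318⌉=9 ⌈2876/318⌉=10 ⌈2901/318⌉=10 ⌈2926/318⌉=10 ⌈2951/318⌉=10 ⌈2976/318⌉=10 ⌈3001/318⌉=10 ⌈3026/318⌉=10 ⌈3051/318⌉=10
  n=120…129: ⌈3076/318⌉=10 ⌈3101/318⌉=10 ⌈3126/318⌉=10 ⌈3151/318⌉=10 ⌈3176/318⌉=10 ⌈3201/318⌉=11 ⌈3226/318⌉=11 ⌈3251/318⌉=11 ⌈3276/318⌉=11 ⌈3301/318⌉=11
  n=130…138: ⌈3326/318⌉=11 ⌈3351/318⌉=11 ⌈3376/318⌉=11 ⌈3401/318⌉=11 ⌈3426/318⌉=11 ⌈3451/318⌉=11 ⌈3476/318⌉=11 ⌈3501/318⌉=12 ⌈3526/318⌉=12
s_n = t_(n+1) − t_n for n = 0 … 137 gives
prefix = 000000000100000000000010000000000001000000000001000000000000100000000000010000000000001000000000001000000000000100000000000010000000000010
slide a length-2 window over [0..1] … [136..137] (137 windows); first occurrence of each distinct factor:
  [  0..  1] 00
  [  8..  9] 01
  [  9.. 10] 10
  (the other 134 windows repeat one of these)
distinct factors: {00, 01, 10}
count = 3  (Sturmian bound for length 2 is 3)

3


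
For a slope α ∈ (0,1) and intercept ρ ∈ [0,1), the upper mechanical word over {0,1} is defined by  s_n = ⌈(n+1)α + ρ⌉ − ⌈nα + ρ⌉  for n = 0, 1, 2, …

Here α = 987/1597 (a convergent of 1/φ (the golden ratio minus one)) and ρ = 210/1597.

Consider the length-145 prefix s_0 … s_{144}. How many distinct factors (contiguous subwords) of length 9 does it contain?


t_n = ⌈(n·987+210)/1597⌉ for n = 0 … 145:
  n=0…9: ⌈210/1597⌉=1 ⌈1197/1597⌉=1 ⌈2184/1597⌉=2 ⌈3171/1597⌉=2 ⌈4158/1597⌉=3 ⌈5145/1597⌉=4 ⌈6132/1597⌉=4 ⌈7119/1597⌉=5 ⌈8106/1597⌉=6 ⌈9093/1597⌉=6
  n=10…19: ⌈10080/1597⌉=7 ⌈11067/1597⌉=7 ⌈12054/1597⌉=8 ⌈13041/1597⌉=9 ⌈14028/1597⌉=9 ⌈15015/1597⌉=10 ⌈16002/1597⌉=11 ⌈16989/1597⌉=11 ⌈17976/1597⌉=12 ⌈18963/1597⌉=12
  n=20…29: ⌈19950/1597⌉=13 ⌈20937/1597⌉=14 ⌈21924/1597⌉=14 ⌈22911/1597⌉=15 ⌈23898/1597⌉=15 ⌈24885/1597⌉=16 ⌈25872/1597⌉=17 ⌈26859/1597⌉=17 ⌈27846/1597⌉=18 ⌈28833/1597⌉=19
  n=30…39: ⌈29820/1597⌉=19 ⌈30807/1597⌉=20 ⌈31794/1597⌉=20 ⌈32781/1597⌉=21 ⌈33768/1597⌉=22 ⌈34755/1597⌉=22 ⌈35742/1597⌉=23 ⌈36729/1597⌉=23 ⌈37716/1597⌉=24 ⌈38703/1597⌉=25
  n=40…49: ⌈39690/1597⌉=25 ⌈40677/1597⌉=26 ⌈41664/1597⌉=27 ⌈42651/1597⌉=27 ⌈43638/1597⌉=28 ⌈44625/1597⌉=28 ⌈45612/1597⌉=29 ⌈46599/1597⌉=30 ⌈47586/1597⌉=30 ⌈48573/1597⌉=31
  n=50…59: ⌈49560/1597⌉=32 ⌈50547/1597⌉=32 ⌈51534/1597⌉=33 ⌈52521/1597⌉=33 ⌈53508/1597⌉=34 ⌈54495/1597⌉=35 ⌈55482/1597⌉=35 ⌈56469/1597⌉=36 ⌈57456/1597⌉=36 ⌈58443/1597⌉=37
  n=60…69: ⌈59430/1597⌉=38 ⌈60417/1597⌉=38 ⌈61404/1597⌉=39 ⌈62391/1597⌉=40 ⌈63378/1597⌉=40 ⌈64365/1597⌉=41 ⌈65352/1597⌉=41 ⌈66339/1597⌉=42 ⌈67326/1597⌉=43 ⌈68313/1597⌉=43
  n=70…79: ⌈69300/1597⌉=44 ⌈70287/1597⌉=45 ⌈71274/1597⌉=45 ⌈72261/1597⌉=46 ⌈73248/1597⌉=46 ⌈74235/1597⌉=47 ⌈75222/1597⌉=48 ⌈76209/1597⌉=48 ⌈77196/1597⌉=49 ⌈78183/1597⌉=49
  n=80…89: ⌈79170/1597⌉=50 ⌈80157/1597⌉=51 ⌈81144/1597⌉=51 ⌈82131/1597⌉=52 ⌈83118/1597⌉=53 ⌈84105/1597⌉=53 ⌈85092/1597⌉=54 ⌈86079/1597⌉=54 ⌈87066/1597⌉=55 ⌈88053/1597⌉=56
  n=90…99: ⌈89040/1597⌉=56 ⌈90027/1597⌉=57 ⌈91014/1597⌉=57 ⌈92001/1597⌉=58 ⌈92988/1597⌉=59 ⌈93975/1597⌉=59 ⌈94962/1597⌉=60 ⌈95949/1597⌉=61 ⌈96936/1597⌉=61 ⌈97923/1597⌉=62
  n=100…109: ⌈98910/1597⌉=62 ⌈99897/1597⌉=63 ⌈100884/1597⌉=64 ⌈101871/1597⌉=64 ⌈102858/1597⌉=65 ⌈103845/1597⌉=66 ⌈104832/1597⌉=66 ⌈105819/1597⌉=67 ⌈106806/1597⌉=67 ⌈107793/1597⌉=68
  n=110…119: ⌈108780/1597⌉=69 ⌈109767/1597⌉=69 ⌈110754/1597⌉=70 ⌈111741/1597⌉=70 ⌈112728/1597⌉=71 ⌈113715/1597⌉=72 ⌈114702/1597⌉=72 ⌈115689/1597⌉=73 ⌈116676/1597⌉=74 ⌈117663/1597⌉=74
  n=120…129: ⌈118650/1597⌉=75 ⌈119637/1597⌉=75 ⌈120624/1597⌉=76 ⌈121611/1597⌉=77 ⌈122598/1597⌉=77 ⌈123585/1597⌉=78 ⌈124572/1597⌉=79 ⌈125559/1597⌉=79 ⌈126546/1597⌉=80 ⌈127533/1597⌉=80
  n=130…139: ⌈128520/1597⌉=81 ⌈129507/1597⌉=82 ⌈130494/1597⌉=82 ⌈131481/1597⌉=83 ⌈132468/1597⌉=83 ⌈133455/1597⌉=84 ⌈134442/1597⌉=85 ⌈135429/1597⌉=85 ⌈136416/1597⌉=86 ⌈137403/1597⌉=87
  n=140…145: ⌈138390/1597⌉=87 ⌈139377/1597⌉=88 ⌈140364/1597⌉=88 ⌈141351/1597⌉=89 ⌈142338/1597⌉=90 ⌈143325/1597⌉=90
s_n = t_(n+1) − t_n for n = 0 … 144 gives
prefix = 0101101101011011010110101101101011010110110101101101011010110110101101101011010110110101101011011010110110101101011011010110110101101011011010110
slide a length-9 window over [0..8] … [136..144] (137 windows); first occurrence of each distinct factor:
  [  0..  8] 010110110
  [  1..  9] 101101101
  [  2.. 10] 011011010
  [  3.. 11] 110110101
  [  4.. 12] 101101011
  [  5.. 13] 011010110
  [  6.. 14] 110101101
  [  7.. 15] 101011011
  [ 15.. 23] 101011010
  [ 16.. 24] 010110101
  (the other 127 windows repeat one of these)
distinct factors: {010110101, 010110110, 011010110, 011011010, 101011010, 101011011, 101101011, 101101101, 110101101, 110110101}
count = 10  (Sturmian bound for length 9 is 10)

10


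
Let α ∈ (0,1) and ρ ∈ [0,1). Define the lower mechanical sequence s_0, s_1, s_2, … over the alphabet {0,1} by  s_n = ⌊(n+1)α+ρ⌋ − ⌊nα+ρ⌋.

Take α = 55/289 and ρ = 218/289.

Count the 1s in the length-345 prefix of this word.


66

#1s = Σ_{n=0}^{344} s_n = Σ_{n=0}^{344} (⌊(n+1)α+ρ⌋ − ⌊nα+ρ⌋)
the sum telescopes: every ⌊nα+ρ⌋ with 0 < n < 345 appears once with + and once with −, leaving ⌊345α+ρ⌋ − ⌊0·α+ρ⌋
345α + ρ = (345·55 + 218) / 289 = 19193/289
ρ = 218/289
⌊19193/289⌋ = 66,  ⌊218/289⌋ = 0
#1s = 66 − 0 = 66


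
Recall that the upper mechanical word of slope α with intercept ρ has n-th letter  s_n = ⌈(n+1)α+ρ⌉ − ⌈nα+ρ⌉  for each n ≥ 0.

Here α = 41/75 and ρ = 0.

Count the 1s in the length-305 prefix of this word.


#1s = Σ_{n=0}^{304} s_n = Σ_{n=0}^{304} (⌈(n+1)α+ρ⌉ − ⌈nα+ρ⌉)
the sum telescopes: every ⌈nα+ρ⌉ with 0 < n < 305 appears once with + and once with −, leaving ⌈305α+ρ⌉ − ⌈0·α+ρ⌉
305α + ρ = (305·41) / 75 = 12505/75
ρ = 0/75
⌈12505/75⌉ = 167,  ⌈0/75⌉ = 0
#1s = 167 − 0 = 167

167


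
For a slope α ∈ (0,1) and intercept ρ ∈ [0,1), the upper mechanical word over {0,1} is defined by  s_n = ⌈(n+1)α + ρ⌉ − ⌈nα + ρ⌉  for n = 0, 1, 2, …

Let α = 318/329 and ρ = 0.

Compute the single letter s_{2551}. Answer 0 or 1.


(n+1)α + ρ = (2552·318) / 329 = 811536/329
nα + ρ     = (2551·318) / 329 = 811218/329
⌈811536/329⌉ = 2467,  ⌈811218/329⌉ = 2466
s_{2551} = 2467 − 2466 = 1

1


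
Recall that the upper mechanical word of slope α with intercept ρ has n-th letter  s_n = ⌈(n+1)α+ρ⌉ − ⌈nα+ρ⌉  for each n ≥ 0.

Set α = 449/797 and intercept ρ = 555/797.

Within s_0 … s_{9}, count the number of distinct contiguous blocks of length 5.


5

t_n = ⌈(n·449+555)/797⌉ for n = 0 … 10:
  n=0…9: ⌈555/797⌉=1 ⌈1004/797⌉=2 ⌈1453/797⌉=2 ⌈1902/797⌉=3 ⌈2351/797⌉=3 ⌈2800/797⌉=4 ⌈3249/797⌉=5 ⌈3698/797⌉=5 ⌈4147/797⌉=6 ⌈4596/797⌉=6
  n=10: ⌈5045/797⌉=7
s_n = t_(n+1) − t_n for n = 0 … 9 gives
prefix = 1010110101
slide a length-5 window over [0..4] … [5..9] (6 windows); first occurrence of each distinct factor:
  [  0..  4] 10101
  [  1..  5] 01011
  [  2..  6] 10110
  [  3..  7] 01101
  [  4..  8] 11010
  (the other 1 window repeats one of these)
distinct factors: {01011, 01101, 10101, 10110, 11010}
count = 5  (Sturmian bound for length 5 is 6)


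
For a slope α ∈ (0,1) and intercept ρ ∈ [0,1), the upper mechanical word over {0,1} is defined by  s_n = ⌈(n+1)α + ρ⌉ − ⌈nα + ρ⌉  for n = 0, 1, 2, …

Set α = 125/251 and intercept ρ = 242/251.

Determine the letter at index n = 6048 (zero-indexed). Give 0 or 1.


(n+1)α + ρ = (6049·125 + 242) / 251 = 756367/251
nα + ρ     = (6048·125 + 242) / 251 = 756242/251
⌈756367/251⌉ = 3014,  ⌈756242/251⌉ = 3013
s_{6048} = 3014 − 3013 = 1

1


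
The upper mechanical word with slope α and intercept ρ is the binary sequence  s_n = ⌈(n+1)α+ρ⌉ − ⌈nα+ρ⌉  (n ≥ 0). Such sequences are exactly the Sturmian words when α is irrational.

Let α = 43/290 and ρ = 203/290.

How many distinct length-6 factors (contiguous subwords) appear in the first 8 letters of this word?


3

t_n = ⌈(n·43+203)/290⌉ for n = 0 … 8:
  n=0…8: ⌈203/290⌉=1 ⌈246/290⌉=1 ⌈289/290⌉=1 ⌈332/290⌉=2 ⌈375/290⌉=2 ⌈418/290⌉=2 ⌈461/290⌉=2 ⌈504/290⌉=2 ⌈547/290⌉=2
s_n = t_(n+1) − t_n for n = 0 … 7 gives
prefix = 00100000
slide a length-6 window over [0..5] … [2..7] (3 windows); first occurrence of each distinct factor:
  [  0..  5] 001000
  [  1..  6] 010000
  [  2..  7] 100000
distinct factors: {001000, 010000, 100000}
count = 3  (Sturmian bound for length 6 is 7)


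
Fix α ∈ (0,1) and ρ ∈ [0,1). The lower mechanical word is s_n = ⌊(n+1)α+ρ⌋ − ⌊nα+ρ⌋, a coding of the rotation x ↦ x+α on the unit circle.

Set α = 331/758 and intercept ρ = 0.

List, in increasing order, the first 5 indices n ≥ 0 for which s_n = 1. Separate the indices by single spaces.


2 4 6 9 11

n=0: ⌊331/758⌋−⌊0/758⌋ = 0−0 = 0
n=1: ⌊662/758⌋−⌊331/758⌋ = 0−0 = 0
n=2: ⌊993/758⌋−⌊662/758⌋ = 1−0 = 1  ← one
n=3: ⌊1324/758⌋−⌊993/758⌋ = 1−1 = 0
n=4: ⌊1655/758⌋−⌊1324/758⌋ = 2−1 = 1  ← one
n=5: ⌊1986/758⌋−⌊1655/758⌋ = 2−2 = 0
n=6: ⌊2317/758⌋−⌊1986/758⌋ = 3−2 = 1  ← one
n=7: ⌊2648/758⌋−⌊2317/758⌋ = 3−3 = 0
n=8: ⌊2979/758⌋−⌊2648/758⌋ = 3−3 = 0
n=9: ⌊3310/758⌋−⌊2979/758⌋ = 4−3 = 1  ← one
n=10: ⌊3641/758⌋−⌊3310/758⌋ = 4−4 = 0
n=11: ⌊3972/758⌋−⌊3641/758⌋ = 5−4 = 1  ← one
positions of the first 5 ones: 2 4 6 9 11


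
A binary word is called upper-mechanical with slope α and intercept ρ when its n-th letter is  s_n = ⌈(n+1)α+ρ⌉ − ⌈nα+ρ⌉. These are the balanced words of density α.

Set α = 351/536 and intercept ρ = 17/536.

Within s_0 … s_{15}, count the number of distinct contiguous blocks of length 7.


4

t_n = ⌈(n·351+17)/536⌉ for n = 0 … 16:
  n=0…9: ⌈17/536⌉=1 ⌈368/536⌉=1 ⌈719/536⌉=2 ⌈1070/536⌉=2 ⌈1421/536⌉=3 ⌈1772/536⌉=4 ⌈2123/536⌉=4 ⌈2474/536⌉=5 ⌈2825/536⌉=6 ⌈3176/536⌉=6
  n=10…16: ⌈3527/536⌉=7 ⌈3878/536⌉=8 ⌈4229/536⌉=8 ⌈4580/536⌉=9 ⌈4931/536⌉=10 ⌈5282/536⌉=10 ⌈5633/536⌉=11
s_n = t_(n+1) − t_n for n = 0 … 15 gives
prefix = 0101101101101101
slide a length-7 window over [0..6] … [9..15] (10 windows); first occurrence of each distinct factor:
  [  0..  6] 0101101
  [  1..  7] 1011011
  [  2..  8] 0110110
  [  3..  9] 1101101
  (the other 6 windows repeat one of these)
distinct factors: {0101101, 0110110, 1011011, 1101101}
count = 4  (Sturmian bound for length 7 is 8)


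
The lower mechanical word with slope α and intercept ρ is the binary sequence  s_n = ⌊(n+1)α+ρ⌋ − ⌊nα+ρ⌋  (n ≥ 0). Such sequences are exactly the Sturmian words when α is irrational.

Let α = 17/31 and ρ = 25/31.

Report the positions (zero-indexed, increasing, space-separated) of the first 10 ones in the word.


n=0: ⌊42/31⌋−⌊25/31⌋ = 1−0 = 1  ← one
n=1: ⌊59/31⌋−⌊42/31⌋ = 1−1 = 0
n=2: ⌊76/31⌋−⌊59/31⌋ = 2−1 = 1  ← one
n=3: ⌊93/31⌋−⌊76/31⌋ = 3−2 = 1  ← one
n=4: ⌊110/31⌋−⌊93/31⌋ = 3−3 = 0
n=5: ⌊127/31⌋−⌊110/31⌋ = 4−3 = 1  ← one
n=6: ⌊144/31⌋−⌊127/31⌋ = 4−4 = 0
n=7: ⌊161/31⌋−⌊144/31⌋ = 5−4 = 1  ← one
n=8: ⌊178/31⌋−⌊161/31⌋ = 5−5 = 0
n=9: ⌊195/31⌋−⌊178/31⌋ = 6−5 = 1  ← one
n=10: ⌊212/31⌋−⌊195/31⌋ = 6−6 = 0
n=11: ⌊229/31⌋−⌊212/31⌋ = 7−6 = 1  ← one
n=12: ⌊246/31⌋−⌊229/31⌋ = 7−7 = 0
n=13: ⌊263/31⌋−⌊246/31⌋ = 8−7 = 1  ← one
n=14: ⌊280/31⌋−⌊263/31⌋ = 9−8 = 1  ← one
n=15: ⌊297/31⌋−⌊280/31⌋ = 9−9 = 0
n=16: ⌊314/31⌋−⌊297/31⌋ = 10−9 = 1  ← one
positions of the first 10 ones: 0 2 3 5 7 9 11 13 14 16

0 2 3 5 7 9 11 13 14 16


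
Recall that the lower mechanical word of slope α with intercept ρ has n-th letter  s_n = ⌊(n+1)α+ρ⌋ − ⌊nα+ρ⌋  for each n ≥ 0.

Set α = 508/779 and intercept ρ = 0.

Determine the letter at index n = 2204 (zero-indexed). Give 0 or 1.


0

(n+1)α + ρ = (2205·508) / 779 = 1120140/779
nα + ρ     = (2204·508) / 779 = 1119632/779
⌊1120140/779⌋ = 1437,  ⌊1119632/779⌋ = 1437
s_{2204} = 1437 − 1437 = 0


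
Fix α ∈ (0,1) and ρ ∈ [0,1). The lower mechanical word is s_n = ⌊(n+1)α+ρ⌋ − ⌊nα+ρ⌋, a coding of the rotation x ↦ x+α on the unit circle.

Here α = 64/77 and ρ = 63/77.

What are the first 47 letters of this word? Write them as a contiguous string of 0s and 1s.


n=0: ⌊(1·64+63)/77⌋ − ⌊(0·64+63)/77⌋ = ⌊127/77⌋ − ⌊63/77⌋ = 1 − 0 = 1
n=1: ⌊(2·64+63)/77⌋ − ⌊(1·64+63)/77⌋ = ⌊191/77⌋ − ⌊127/77⌋ = 2 − 1 = 1
n=2: ⌊(3·64+63)/77⌋ − ⌊(2·64+63)/77⌋ = ⌊255/77⌋ − ⌊191/77⌋ = 3 − 2 = 1
n=3: ⌊(4·64+63)/77⌋ − ⌊(3·64+63)/77⌋ = ⌊319/77⌋ − ⌊255/77⌋ = 4 − 3 = 1
n=4: ⌊(5·64+63)/77⌋ − ⌊(4·64+63)/77⌋ = ⌊383/77⌋ − ⌊319/77⌋ = 4 − 4 = 0
n=5: ⌊(6·64+63)/77⌋ − ⌊(5·64+63)/77⌋ = ⌊447/77⌋ − ⌊383/77⌋ = 5 − 4 = 1
n=6: ⌊(7·64+63)/77⌋ − ⌊(6·64+63)/77⌋ = ⌊511/77⌋ − ⌊447/77⌋ = 6 − 5 = 1
n=7: ⌊(8·64+63)/77⌋ − ⌊(7·64+63)/77⌋ = ⌊575/77⌋ − ⌊511/77⌋ = 7 − 6 = 1
n=8: ⌊(9·64+63)/77⌋ − ⌊(8·64+63)/77⌋ = ⌊639/77⌋ − ⌊575/77⌋ = 8 − 7 = 1
n=9: ⌊(10·64+63)/77⌋ − ⌊(9·64+63)/77⌋ = ⌊703/77⌋ − ⌊639/77⌋ = 9 − 8 = 1
n=10: ⌊(11·64+63)/77⌋ − ⌊(10·64+63)/77⌋ = ⌊767/77⌋ − ⌊703/77⌋ = 9 − 9 = 0
n=11: ⌊(12·64+63)/77⌋ − ⌊(11·64+63)/77⌋ = ⌊831/77⌋ − ⌊767/77⌋ = 10 − 9 = 1
n=12: ⌊(13·64+63)/77⌋ − ⌊(12·64+63)/77⌋ = ⌊895/77⌋ − ⌊831/77⌋ = 11 − 10 = 1
n=13: ⌊(14·64+63)/77⌋ − ⌊(13·64+63)/77⌋ = ⌊959/77⌋ − ⌊895/77⌋ = 12 − 11 = 1
n=14: ⌊(15·64+63)/77⌋ − ⌊(14·64+63)/77⌋ = ⌊1023/77⌋ − ⌊959/77⌋ = 13 − 12 = 1
n=15: ⌊(16·64+63)/77⌋ − ⌊(15·64+63)/77⌋ = ⌊1087/77⌋ − ⌊1023/77⌋ = 14 − 13 = 1
n=16: ⌊(17·64+63)/77⌋ − ⌊(16·64+63)/77⌋ = ⌊1151/77⌋ − ⌊1087/77⌋ = 14 − 14 = 0
n=17: ⌊(18·64+63)/77⌋ − ⌊(17·64+63)/77⌋ = ⌊1215/77⌋ − ⌊1151/77⌋ = 15 − 14 = 1
n=18: ⌊(19·64+63)/77⌋ − ⌊(18·64+63)/77⌋ = ⌊1279/77⌋ − ⌊1215/77⌋ = 16 − 15 = 1
n=19: ⌊(20·64+63)/77⌋ − ⌊(19·64+63)/77⌋ = ⌊1343/77⌋ − ⌊1279/77⌋ = 17 − 16 = 1
n=20: ⌊(21·64+63)/77⌋ − ⌊(20·64+63)/77⌋ = ⌊1407/77⌋ − ⌊1343/77⌋ = 18 − 17 = 1
n=21: ⌊(22·64+63)/77⌋ − ⌊(21·64+63)/77⌋ = ⌊1471/77⌋ − ⌊1407/77⌋ = 19 − 18 = 1
n=22: ⌊(23·64+63)/77⌋ − ⌊(22·64+63)/77⌋ = ⌊1535/77⌋ − ⌊1471/77⌋ = 19 − 19 = 0
n=23: ⌊(24·64+63)/77⌋ − ⌊(23·64+63)/77⌋ = ⌊1599/77⌋ − ⌊1535/77⌋ = 20 − 19 = 1
n=24: ⌊(25·64+63)/77⌋ − ⌊(24·64+63)/77⌋ = ⌊1663/77⌋ − ⌊1599/77⌋ = 21 − 20 = 1
n=25: ⌊(26·64+63)/77⌋ − ⌊(25·64+63)/77⌋ = ⌊1727/77⌋ − ⌊1663/77⌋ = 22 − 21 = 1
n=26: ⌊(27·64+63)/77⌋ − ⌊(26·64+63)/77⌋ = ⌊1791/77⌋ − ⌊1727/77⌋ = 23 − 22 = 1
n=27: ⌊(28·64+63)/77⌋ − ⌊(27·64+63)/77⌋ = ⌊1855/77⌋ − ⌊1791/77⌋ = 24 − 23 = 1
n=28: ⌊(29·64+63)/77⌋ − ⌊(28·64+63)/77⌋ = ⌊1919/77⌋ − ⌊1855/77⌋ = 24 − 24 = 0
n=29: ⌊(30·64+63)/77⌋ − ⌊(29·64+63)/77⌋ = ⌊1983/77⌋ − ⌊1919/77⌋ = 25 − 24 = 1
n=30: ⌊(31·64+63)/77⌋ − ⌊(30·64+63)/77⌋ = ⌊2047/77⌋ − ⌊1983/77⌋ = 26 − 25 = 1
n=31: ⌊(32·64+63)/77⌋ − ⌊(31·64+63)/77⌋ = ⌊2111/77⌋ − ⌊2047/77⌋ = 27 − 26 = 1
n=32: ⌊(33·64+63)/77⌋ − ⌊(32·64+63)/77⌋ = ⌊2175/77⌋ − ⌊2111/77⌋ = 28 − 27 = 1
n=33: ⌊(34·64+63)/77⌋ − ⌊(33·64+63)/77⌋ = ⌊2239/77⌋ − ⌊2175/77⌋ = 29 − 28 = 1
n=34: ⌊(35·64+63)/77⌋ − ⌊(34·64+63)/77⌋ = ⌊2303/77⌋ − ⌊2239/77⌋ = 29 − 29 = 0
n=35: ⌊(36·64+63)/77⌋ − ⌊(35·64+63)/77⌋ = ⌊2367/77⌋ − ⌊2303/77⌋ = 30 − 29 = 1
n=36: ⌊(37·64+63)/77⌋ − ⌊(36·64+63)/77⌋ = ⌊2431/77⌋ − ⌊2367/77⌋ = 31 − 30 = 1
n=37: ⌊(38·64+63)/77⌋ − ⌊(37·64+63)/77⌋ = ⌊2495/77⌋ − ⌊2431/77⌋ = 32 − 31 = 1
n=38: ⌊(39·64+63)/77⌋ − ⌊(38·64+63)/77⌋ = ⌊2559/77⌋ − ⌊2495/77⌋ = 33 − 32 = 1
n=39: ⌊(40·64+63)/77⌋ − ⌊(39·64+63)/77⌋ = ⌊2623/77⌋ − ⌊2559/77⌋ = 34 − 33 = 1
n=40: ⌊(41·64+63)/77⌋ − ⌊(40·64+63)/77⌋ = ⌊2687/77⌋ − ⌊2623/77⌋ = 34 − 34 = 0
n=41: ⌊(42·64+63)/77⌋ − ⌊(41·64+63)/77⌋ = ⌊2751/77⌋ − ⌊2687/77⌋ = 35 − 34 = 1
n=42: ⌊(43·64+63)/77⌋ − ⌊(42·64+63)/77⌋ = ⌊2815/77⌋ − ⌊2751/77⌋ = 36 − 35 = 1
n=43: ⌊(44·64+63)/77⌋ − ⌊(43·64+63)/77⌋ = ⌊2879/77⌋ − ⌊2815/77⌋ = 37 − 36 = 1
n=44: ⌊(45·64+63)/77⌋ − ⌊(44·64+63)/77⌋ = ⌊2943/77⌋ − ⌊2879/77⌋ = 38 − 37 = 1
n=45: ⌊(46·64+63)/77⌋ − ⌊(45·64+63)/77⌋ = ⌊3007/77⌋ − ⌊2943/77⌋ = 39 − 38 = 1
n=46: ⌊(47·64+63)/77⌋ − ⌊(46·64+63)/77⌋ = ⌊3071/77⌋ − ⌊3007/77⌋ = 39 − 39 = 0

11110111110111110111110111110111110111110111110


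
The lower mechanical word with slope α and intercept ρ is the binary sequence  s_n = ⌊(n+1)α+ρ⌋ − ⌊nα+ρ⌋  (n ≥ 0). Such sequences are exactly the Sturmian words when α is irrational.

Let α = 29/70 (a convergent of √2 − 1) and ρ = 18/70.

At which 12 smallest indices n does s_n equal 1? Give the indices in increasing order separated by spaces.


1 4 6 9 11 13 16 18 21 23 25 28

n=0: ⌊47/70⌋−⌊18/70⌋ = 0−0 = 0
n=1: ⌊76/70⌋−⌊47/70⌋ = 1−0 = 1  ← one
n=2: ⌊105/70⌋−⌊76/70⌋ = 1−1 = 0
n=3: ⌊134/70⌋−⌊105/70⌋ = 1−1 = 0
n=4: ⌊163/70⌋−⌊134/70⌋ = 2−1 = 1  ← one
n=5: ⌊192/70⌋−⌊163/70⌋ = 2−2 = 0
n=6: ⌊221/70⌋−⌊192/70⌋ = 3−2 = 1  ← one
n=7: ⌊250/70⌋−⌊221/70⌋ = 3−3 = 0
n=8: ⌊279/70⌋−⌊250/70⌋ = 3−3 = 0
n=9: ⌊308/70⌋−⌊279/70⌋ = 4−3 = 1  ← one
n=10: ⌊337/70⌋−⌊308/70⌋ = 4−4 = 0
n=11: ⌊366/70⌋−⌊337/70⌋ = 5−4 = 1  ← one
n=12: ⌊395/70⌋−⌊366/70⌋ = 5−5 = 0
n=13: ⌊424/70⌋−⌊395/70⌋ = 6−5 = 1  ← one
n=14: ⌊453/70⌋−⌊424/70⌋ = 6−6 = 0
n=15: ⌊482/70⌋−⌊453/70⌋ = 6−6 = 0
n=16: ⌊511/70⌋−⌊482/70⌋ = 7−6 = 1  ← one
n=17: ⌊540/70⌋−⌊511/70⌋ = 7−7 = 0
n=18: ⌊569/70⌋−⌊540/70⌋ = 8−7 = 1  ← one
n=19: ⌊598/70⌋−⌊569/70⌋ = 8−8 = 0
n=20: ⌊627/70⌋−⌊598/70⌋ = 8−8 = 0
n=21: ⌊656/70⌋−⌊627/70⌋ = 9−8 = 1  ← one
n=22: ⌊685/70⌋−⌊656/70⌋ = 9−9 = 0
n=23: ⌊714/70⌋−⌊685/70⌋ = 10−9 = 1  ← one
n=24: ⌊743/70⌋−⌊714/70⌋ = 10−10 = 0
n=25: ⌊772/70⌋−⌊743/70⌋ = 11−10 = 1  ← one
n=26: ⌊801/70⌋−⌊772/70⌋ = 11−11 = 0
n=27: ⌊830/70⌋−⌊801/70⌋ = 11−11 = 0
n=28: ⌊859/70⌋−⌊830/70⌋ = 12−11 = 1  ← one
positions of the first 12 ones: 1 4 6 9 11 13 16 18 21 23 25 28
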